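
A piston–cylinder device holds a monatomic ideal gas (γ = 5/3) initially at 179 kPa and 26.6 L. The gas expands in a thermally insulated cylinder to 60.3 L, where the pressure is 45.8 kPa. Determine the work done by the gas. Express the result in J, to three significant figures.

W ≈ 3000 J

Adiabatic: W = (P₁V₁ − P₂V₂)/(γ − 1) with γ = 5/3.
P₁V₁ = 4761 J, P₂V₂ = 2762 J.
W = (4761 − 2762) / 0.6667 = 2999 J.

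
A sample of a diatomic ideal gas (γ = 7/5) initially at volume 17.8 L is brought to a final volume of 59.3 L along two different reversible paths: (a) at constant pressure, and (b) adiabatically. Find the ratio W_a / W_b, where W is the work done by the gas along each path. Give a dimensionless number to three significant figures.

Path (a) isobaric: W = P₁(V₂ − V₁) → W_a/(P₁V₁) = 2.331.
Path (b) adiabatic: W = P₁V₁(1 − (V₁/V₂)^(γ−1))/(γ−1) → W_b/(P₁V₁) = 0.9552.
W_a / W_b = 2.331 / 0.9552 = 2.441.

W_a / W_b ≈ 2.44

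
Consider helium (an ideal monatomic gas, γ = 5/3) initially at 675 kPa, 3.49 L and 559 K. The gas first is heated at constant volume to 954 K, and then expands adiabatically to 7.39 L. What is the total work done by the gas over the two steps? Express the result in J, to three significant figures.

W_total ≈ 2370 J

Step 1 (isochoric): W = 0 (constant volume).
After step 1: P = 1152 kPa (V unchanged).
Step 2 (adiabatic): W = (P₁V₁ − P₂V₂)/(γ−1) = (4020 − 2438)/0.667 = 2373 J.
W_total = 0 + 2373 = 2373 J.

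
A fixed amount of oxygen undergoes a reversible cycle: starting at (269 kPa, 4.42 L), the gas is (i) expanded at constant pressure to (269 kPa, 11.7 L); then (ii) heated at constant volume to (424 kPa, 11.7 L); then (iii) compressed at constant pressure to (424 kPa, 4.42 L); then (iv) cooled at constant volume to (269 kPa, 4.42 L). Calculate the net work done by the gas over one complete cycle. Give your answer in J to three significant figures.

Constant-volume legs do no work.
W(i) = (269)(11.7 − 4.42) = 1958 J; W(iii) = (424)(4.42 − 11.7) = -3087 J.
W_net = 1958 − 3087 = -1128 J (the counter-clockwise enclosed area).

W_net ≈ -1130 J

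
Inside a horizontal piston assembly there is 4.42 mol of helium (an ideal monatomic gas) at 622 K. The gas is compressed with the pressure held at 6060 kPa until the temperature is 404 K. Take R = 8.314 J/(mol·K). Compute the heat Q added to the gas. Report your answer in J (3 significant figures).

Isobaric: W = nRΔT = (4.42)(8.314)(-218) = -8011 J.
ΔU = nCᵥΔT with Cᵥ = 3R/2: ΔU = (4.42)(12.47)(-218) = -12017 J.
Q = ΔU + W = -12017 − 8011 = -20028 J.

Q ≈ -20000 J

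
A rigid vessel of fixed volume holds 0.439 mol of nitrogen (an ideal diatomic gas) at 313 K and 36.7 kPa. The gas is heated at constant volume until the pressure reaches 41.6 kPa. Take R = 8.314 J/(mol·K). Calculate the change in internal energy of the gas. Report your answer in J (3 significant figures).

ΔU ≈ 381 J

Constant volume ⇒ W = 0, so Q = ΔU = nCᵥΔT with Cᵥ = 5R/2 = 20.79 J/(mol·K).
At constant V, T₂/T₁ = P₂/P₁ ⇒ ΔT = T₁(P₂/P₁ − 1) = 313·(41.6/36.7 − 1) = 41.79 K.
ΔU = (0.439)(20.79)(41.79) = 381.3 J.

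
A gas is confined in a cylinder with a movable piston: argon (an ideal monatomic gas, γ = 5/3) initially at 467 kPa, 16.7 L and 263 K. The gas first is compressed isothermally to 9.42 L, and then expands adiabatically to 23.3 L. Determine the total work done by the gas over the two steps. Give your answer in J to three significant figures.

W_total ≈ 837 J

Step 1 (isothermal): W = P₁V₁ ln(V₂/V₁) = (7799) ln(9.42/16.7) = -4465 J.
After step 1: P = 827.9 kPa, V = 9.42 L, T = 263 K.
Step 2 (adiabatic): W = (P₁V₁ − P₂V₂)/(γ−1) = (7799 − 4264)/0.667 = 5302 J.
W_total = -4465 + 5302 = 836.7 J.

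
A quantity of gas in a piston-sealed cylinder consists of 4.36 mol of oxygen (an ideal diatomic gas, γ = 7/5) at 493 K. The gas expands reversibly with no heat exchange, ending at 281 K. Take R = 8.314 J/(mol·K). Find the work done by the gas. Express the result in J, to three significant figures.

Adiabatic ⇒ Q = 0, so W_by = −ΔU = nCᵥ(T₁ − T₂).
Cᵥ = 5R/2 = 20.79 J/(mol·K).
W = (4.36)(20.79)(493 − 281) = 19212 J.

W ≈ 19200 J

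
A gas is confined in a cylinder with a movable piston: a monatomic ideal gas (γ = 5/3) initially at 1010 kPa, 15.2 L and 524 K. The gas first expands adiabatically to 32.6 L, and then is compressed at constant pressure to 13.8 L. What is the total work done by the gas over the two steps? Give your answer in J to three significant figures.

W_total ≈ 3860 J

Step 1 (adiabatic): W = (P₁V₁ − P₂V₂)/(γ−1) = (15352 − 9231)/0.667 = 9181 J.
After step 1: P = 283.2 kPa, V = 32.6 L, T = 315.1 K.
Step 2 (isobaric): W = PΔV = (283.2 kPa)(13.8 − 32.6 L) = -5323 J.
W_total = 9181 − 5323 = 3858 J.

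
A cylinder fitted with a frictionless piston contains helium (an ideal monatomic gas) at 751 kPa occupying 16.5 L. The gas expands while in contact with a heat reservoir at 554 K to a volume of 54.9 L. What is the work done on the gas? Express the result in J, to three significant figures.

W ≈ -14900 J

Isothermal: W = nRT ln(V₂/V₁) = P₁V₁ ln(V₂/V₁).
P₁V₁ = (751 kPa)(16.5 L) = 12392 J.
W = 12392 × ln(54.9/16.5) = 12392 × 1.202
W_by_gas = 14896 J; work on gas = −W_by = -14896 J.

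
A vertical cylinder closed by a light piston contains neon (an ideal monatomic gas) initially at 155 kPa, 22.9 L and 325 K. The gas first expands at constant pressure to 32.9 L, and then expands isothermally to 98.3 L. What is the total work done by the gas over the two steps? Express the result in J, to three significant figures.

W_total ≈ 7130 J

Step 1 (isobaric): W = PΔV = (155 kPa)(32.9 − 22.9 L) = 1550 J.
After step 1: P = 155 kPa, V = 32.9 L, T = 466.9 K.
Step 2 (isothermal): W = P₁V₁ ln(V₂/V₁) = (5100) ln(98.3/32.9) = 5582 J.
W_total = 1550 + 5582 = 7132 J.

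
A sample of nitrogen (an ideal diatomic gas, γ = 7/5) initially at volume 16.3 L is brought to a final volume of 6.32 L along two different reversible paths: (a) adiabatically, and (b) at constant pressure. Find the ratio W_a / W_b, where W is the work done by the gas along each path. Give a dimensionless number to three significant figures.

Path (a) adiabatic: W = P₁V₁(1 − (V₁/V₂)^(γ−1))/(γ−1) → W_a/(P₁V₁) = -1.152.
Path (b) isobaric: W = P₁(V₂ − V₁) → W_b/(P₁V₁) = -0.6123.
W_a / W_b = -1.152 / -0.6123 = 1.881.

W_a / W_b ≈ 1.88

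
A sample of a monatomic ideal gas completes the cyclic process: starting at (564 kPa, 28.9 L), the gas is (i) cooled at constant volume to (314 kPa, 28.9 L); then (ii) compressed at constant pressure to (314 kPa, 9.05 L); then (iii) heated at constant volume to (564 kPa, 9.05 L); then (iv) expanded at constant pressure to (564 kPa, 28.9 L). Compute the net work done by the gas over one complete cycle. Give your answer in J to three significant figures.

Constant-volume legs do no work.
W(ii) = (314)(9.05 − 28.9) = -6233 J; W(iv) = (564)(28.9 − 9.05) = 11195 J.
W_net = -6233 + 11195 = 4962 J (the clockwise enclosed area).

W_net ≈ 4960 J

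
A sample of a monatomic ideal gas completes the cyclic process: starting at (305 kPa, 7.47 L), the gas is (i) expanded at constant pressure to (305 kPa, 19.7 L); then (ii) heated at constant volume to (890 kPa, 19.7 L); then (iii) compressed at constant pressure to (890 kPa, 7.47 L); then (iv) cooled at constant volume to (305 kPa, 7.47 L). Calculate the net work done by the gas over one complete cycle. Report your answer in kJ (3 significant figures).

W_net ≈ -7.15 kJ

Constant-volume legs do no work.
W(i) = (305)(19.7 − 7.47) = 3730 J; W(iii) = (890)(7.47 − 19.7) = -10885 J.
W_net = 3730 − 10885 = -7155 J (the counter-clockwise enclosed area).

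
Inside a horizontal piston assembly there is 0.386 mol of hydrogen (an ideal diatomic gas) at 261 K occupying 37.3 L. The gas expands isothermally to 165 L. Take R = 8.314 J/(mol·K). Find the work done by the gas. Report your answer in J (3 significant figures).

Isothermal: W = nRT ln(V₂/V₁).
W = (0.386)(8.314)(261) × ln(165/37.3)
  = 837.6 × 1.487
W_by_gas = 1245 J.

W ≈ 1250 J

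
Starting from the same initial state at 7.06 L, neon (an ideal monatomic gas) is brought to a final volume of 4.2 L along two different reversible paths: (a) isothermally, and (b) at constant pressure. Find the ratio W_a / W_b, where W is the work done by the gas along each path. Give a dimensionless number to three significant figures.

Path (a) isothermal: W = P₁V₁ ln(V₂/V₁) → W_a/(P₁V₁) = -0.5194.
Path (b) isobaric: W = P₁(V₂ − V₁) → W_b/(P₁V₁) = -0.4051.
W_a / W_b = -0.5194 / -0.4051 = 1.282.

W_a / W_b ≈ 1.28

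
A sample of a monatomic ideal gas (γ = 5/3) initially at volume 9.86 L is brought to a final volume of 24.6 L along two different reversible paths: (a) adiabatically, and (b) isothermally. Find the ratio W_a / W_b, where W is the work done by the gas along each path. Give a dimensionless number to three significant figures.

Path (a) adiabatic: W = P₁V₁(1 − (V₁/V₂)^(γ−1))/(γ−1) → W_a/(P₁V₁) = 0.6846.
Path (b) isothermal: W = P₁V₁ ln(V₂/V₁) → W_b/(P₁V₁) = 0.9143.
W_a / W_b = 0.6846 / 0.9143 = 0.7488.

W_a / W_b ≈ 0.749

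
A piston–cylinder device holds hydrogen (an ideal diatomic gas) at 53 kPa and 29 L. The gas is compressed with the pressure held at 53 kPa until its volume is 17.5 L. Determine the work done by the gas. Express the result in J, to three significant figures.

W ≈ -610 J

Isobaric: W = P ΔV.
W = (53 kPa)(17.5 − 29 L) = (53)(-11.5) = -609.5 J.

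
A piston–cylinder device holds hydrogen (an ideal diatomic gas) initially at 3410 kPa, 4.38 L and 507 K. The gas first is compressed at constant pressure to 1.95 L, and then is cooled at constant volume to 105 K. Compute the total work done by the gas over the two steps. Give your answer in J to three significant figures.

Step 1 (isobaric): W = PΔV = (3410 kPa)(1.95 − 4.38 L) = -8286 J.
Step 2 (isochoric): W = 0 (constant volume).
W_total = -8286 + 0 = -8286 J.

W_total ≈ -8290 J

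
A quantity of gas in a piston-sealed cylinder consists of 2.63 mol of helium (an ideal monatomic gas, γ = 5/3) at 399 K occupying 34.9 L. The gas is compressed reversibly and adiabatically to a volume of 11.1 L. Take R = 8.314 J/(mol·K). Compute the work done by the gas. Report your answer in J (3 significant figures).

W ≈ -15000 J

Adiabatic: TV^(γ−1) = const with γ = 5/3.
T₂ = T₁ (V₁/V₂)^(γ−1) = 399 × (34.9/11.1)^0.667 = 399 × 2.146 = 856.3 K.
W_by = nCᵥ(T₁ − T₂) = (2.63)(12.47)(399 − 856.3) = -15000 J.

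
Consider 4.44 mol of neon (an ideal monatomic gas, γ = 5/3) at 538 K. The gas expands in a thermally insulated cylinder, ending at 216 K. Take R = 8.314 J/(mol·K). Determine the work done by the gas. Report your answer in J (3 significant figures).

Adiabatic ⇒ Q = 0, so W_by = −ΔU = nCᵥ(T₁ − T₂).
Cᵥ = 3R/2 = 12.47 J/(mol·K).
W = (4.44)(12.47)(538 − 216) = 17830 J.

W ≈ 17800 J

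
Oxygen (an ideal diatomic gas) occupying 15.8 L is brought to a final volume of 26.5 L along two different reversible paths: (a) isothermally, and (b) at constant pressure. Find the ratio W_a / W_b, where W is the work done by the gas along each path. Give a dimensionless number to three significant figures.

Path (a) isothermal: W = P₁V₁ ln(V₂/V₁) → W_a/(P₁V₁) = 0.5171.
Path (b) isobaric: W = P₁(V₂ − V₁) → W_b/(P₁V₁) = 0.6772.
W_a / W_b = 0.5171 / 0.6772 = 0.7636.

W_a / W_b ≈ 0.764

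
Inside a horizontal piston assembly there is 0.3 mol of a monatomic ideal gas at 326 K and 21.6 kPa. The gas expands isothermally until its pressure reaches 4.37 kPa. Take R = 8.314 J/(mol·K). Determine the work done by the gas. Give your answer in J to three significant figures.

W ≈ 1300 J

Isothermal process: W = nRT ln(V₂/V₁) = nRT ln(P₁/P₂).
W = (0.3)(8.314)(326) × ln(21.6/4.37)
  = 813.1 × ln(4.943) = 813.1 × 1.598
W_by_gas = 1299 J.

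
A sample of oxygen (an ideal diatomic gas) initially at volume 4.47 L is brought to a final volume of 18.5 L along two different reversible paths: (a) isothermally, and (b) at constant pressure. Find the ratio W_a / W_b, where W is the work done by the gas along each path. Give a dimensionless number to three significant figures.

W_a / W_b ≈ 0.453

Path (a) isothermal: W = P₁V₁ ln(V₂/V₁) → W_a/(P₁V₁) = 1.42.
Path (b) isobaric: W = P₁(V₂ − V₁) → W_b/(P₁V₁) = 3.139.
W_a / W_b = 1.42 / 3.139 = 0.4525.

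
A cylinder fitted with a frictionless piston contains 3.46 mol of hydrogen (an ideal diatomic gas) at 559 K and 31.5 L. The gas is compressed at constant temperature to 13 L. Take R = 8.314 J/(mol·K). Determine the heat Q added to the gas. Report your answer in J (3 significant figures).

Isothermal ⇒ ΔU = 0, so Q = W = nRT ln(V₂/V₁).
Q = (3.46)(8.314)(559) ln(13/31.5) = 16080 × -0.885 = -14232 J.

Q ≈ -14200 J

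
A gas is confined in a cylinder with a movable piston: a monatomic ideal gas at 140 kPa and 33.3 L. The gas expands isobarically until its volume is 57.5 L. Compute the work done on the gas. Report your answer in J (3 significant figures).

Isobaric: W = P ΔV.
W = (140 kPa)(57.5 − 33.3 L) = (140)(24.2) = 3388 J.
Work on gas = −W_by = -3388 J.

W ≈ -3390 J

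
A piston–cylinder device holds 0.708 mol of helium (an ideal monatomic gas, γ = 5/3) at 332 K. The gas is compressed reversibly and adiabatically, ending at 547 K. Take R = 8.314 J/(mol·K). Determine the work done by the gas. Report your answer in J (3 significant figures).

Adiabatic ⇒ Q = 0, so W_by = −ΔU = nCᵥ(T₁ − T₂).
Cᵥ = 3R/2 = 12.47 J/(mol·K).
W = (0.708)(12.47)(332 − 547) = -1898 J.

W ≈ -1900 J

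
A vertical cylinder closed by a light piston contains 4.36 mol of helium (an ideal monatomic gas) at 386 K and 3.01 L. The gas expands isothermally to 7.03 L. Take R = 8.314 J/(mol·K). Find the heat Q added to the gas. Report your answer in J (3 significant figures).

Isothermal ⇒ ΔU = 0, so Q = W = nRT ln(V₂/V₁).
Q = (4.36)(8.314)(386) ln(7.03/3.01) = 13992 × 0.8482 = 11869 J.

Q ≈ 11900 J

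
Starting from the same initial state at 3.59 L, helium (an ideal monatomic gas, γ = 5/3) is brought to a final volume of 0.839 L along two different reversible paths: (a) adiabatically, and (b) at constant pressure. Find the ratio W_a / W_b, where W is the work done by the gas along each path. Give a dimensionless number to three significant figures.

Path (a) adiabatic: W = P₁V₁(1 − (V₁/V₂)^(γ−1))/(γ−1) → W_a/(P₁V₁) = -2.453.
Path (b) isobaric: W = P₁(V₂ − V₁) → W_b/(P₁V₁) = -0.7663.
W_a / W_b = -2.453 / -0.7663 = 3.202.

W_a / W_b ≈ 3.20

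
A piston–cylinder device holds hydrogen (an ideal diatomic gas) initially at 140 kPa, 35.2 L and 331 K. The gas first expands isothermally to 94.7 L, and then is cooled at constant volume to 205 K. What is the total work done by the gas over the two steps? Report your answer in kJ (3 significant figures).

W_total ≈ 4.88 kJ

Step 1 (isothermal): W = P₁V₁ ln(V₂/V₁) = (4928) ln(94.7/35.2) = 4877 J.
Step 2 (isochoric): W = 0 (constant volume).
W_total = 4877 + 0 = 4877 J.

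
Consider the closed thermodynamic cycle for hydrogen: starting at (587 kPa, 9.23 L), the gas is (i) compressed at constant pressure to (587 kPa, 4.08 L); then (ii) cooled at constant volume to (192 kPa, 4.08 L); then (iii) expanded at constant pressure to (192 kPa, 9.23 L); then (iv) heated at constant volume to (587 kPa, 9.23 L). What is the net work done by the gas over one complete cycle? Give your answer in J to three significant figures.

Constant-volume legs do no work.
W(i) = (587)(4.08 − 9.23) = -3023 J; W(iii) = (192)(9.23 − 4.08) = 988.8 J.
W_net = -3023 + 988.8 = -2034 J (the counter-clockwise enclosed area).

W_net ≈ -2030 J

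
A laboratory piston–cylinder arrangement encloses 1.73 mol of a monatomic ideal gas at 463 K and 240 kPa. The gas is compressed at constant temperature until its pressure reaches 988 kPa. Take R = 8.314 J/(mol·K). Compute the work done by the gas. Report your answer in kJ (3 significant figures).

W ≈ -9.42 kJ

Isothermal process: W = nRT ln(V₂/V₁) = nRT ln(P₁/P₂).
W = (1.73)(8.314)(463) × ln(240/988)
  = 6659 × ln(0.2429) = 6659 × -1.415
W_by_gas = -9423 J.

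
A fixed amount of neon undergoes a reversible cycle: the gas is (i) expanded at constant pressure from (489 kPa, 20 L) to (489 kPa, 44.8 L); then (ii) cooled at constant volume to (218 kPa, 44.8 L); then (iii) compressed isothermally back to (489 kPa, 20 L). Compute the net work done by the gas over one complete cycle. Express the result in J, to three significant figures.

W_net ≈ 4250 J

Leg (i): W = PΔV = (489)(44.8 − 20) = 12127 J.
Leg (ii): W = 0.
Leg (iii): W = PᵢVᵢ ln(V_f/Vᵢ) = (9766) ln(20/44.8) = -7876 J.
W_net = 12127 − 7876 = 4251 J.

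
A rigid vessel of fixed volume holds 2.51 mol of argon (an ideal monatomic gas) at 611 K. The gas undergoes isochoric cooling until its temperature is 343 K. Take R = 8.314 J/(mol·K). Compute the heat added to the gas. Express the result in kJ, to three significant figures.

Q ≈ -8.39 kJ

Constant volume ⇒ W = 0, so Q = ΔU = nCᵥΔT with Cᵥ = 3R/2 = 12.47 J/(mol·K).
ΔU = (2.51)(12.47)(343 − 611) = -8389 J.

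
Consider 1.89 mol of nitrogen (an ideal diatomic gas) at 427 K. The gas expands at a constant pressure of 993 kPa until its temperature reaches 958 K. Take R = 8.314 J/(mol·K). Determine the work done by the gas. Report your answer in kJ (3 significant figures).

W ≈ 8.34 kJ

Isobaric: W = P ΔV = nR ΔT.
W = (1.89)(8.314)(958 − 427) = 8344 J.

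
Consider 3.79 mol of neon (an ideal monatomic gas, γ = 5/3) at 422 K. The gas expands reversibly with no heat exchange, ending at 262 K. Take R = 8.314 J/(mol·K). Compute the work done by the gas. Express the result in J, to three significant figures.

W ≈ 7560 J

Adiabatic ⇒ Q = 0, so W_by = −ΔU = nCᵥ(T₁ − T₂).
Cᵥ = 3R/2 = 12.47 J/(mol·K).
W = (3.79)(12.47)(422 − 262) = 7562 J.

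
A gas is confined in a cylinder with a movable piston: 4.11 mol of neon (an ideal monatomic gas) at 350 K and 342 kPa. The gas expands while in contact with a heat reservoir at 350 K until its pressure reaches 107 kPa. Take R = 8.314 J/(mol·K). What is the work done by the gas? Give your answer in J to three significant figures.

W ≈ 13900 J

Isothermal process: W = nRT ln(V₂/V₁) = nRT ln(P₁/P₂).
W = (4.11)(8.314)(350) × ln(342/107)
  = 11960 × ln(3.196) = 11960 × 1.162
W_by_gas = 13897 J.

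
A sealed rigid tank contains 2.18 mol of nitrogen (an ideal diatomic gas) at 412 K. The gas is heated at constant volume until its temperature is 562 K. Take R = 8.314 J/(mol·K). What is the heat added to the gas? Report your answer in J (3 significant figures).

Q ≈ 6800 J

Constant volume ⇒ W = 0, so Q = ΔU = nCᵥΔT with Cᵥ = 5R/2 = 20.79 J/(mol·K).
ΔU = (2.18)(20.79)(562 − 412) = 6797 J.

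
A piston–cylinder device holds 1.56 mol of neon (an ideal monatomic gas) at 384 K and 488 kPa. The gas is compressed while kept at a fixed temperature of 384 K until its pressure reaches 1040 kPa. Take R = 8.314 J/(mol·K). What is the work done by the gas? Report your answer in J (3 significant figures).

Isothermal process: W = nRT ln(V₂/V₁) = nRT ln(P₁/P₂).
W = (1.56)(8.314)(384) × ln(488/1040)
  = 4980 × ln(0.4692) = 4980 × -0.7567
W_by_gas = -3768 J.

W ≈ -3770 J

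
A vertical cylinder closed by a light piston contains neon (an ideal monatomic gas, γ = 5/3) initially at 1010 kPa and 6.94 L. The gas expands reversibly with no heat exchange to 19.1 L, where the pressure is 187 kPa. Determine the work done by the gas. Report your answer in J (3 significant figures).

Adiabatic: W = (P₁V₁ − P₂V₂)/(γ − 1) with γ = 5/3.
P₁V₁ = 7009 J, P₂V₂ = 3572 J.
W = (7009 − 3572) / 0.6667 = 5157 J.

W ≈ 5160 J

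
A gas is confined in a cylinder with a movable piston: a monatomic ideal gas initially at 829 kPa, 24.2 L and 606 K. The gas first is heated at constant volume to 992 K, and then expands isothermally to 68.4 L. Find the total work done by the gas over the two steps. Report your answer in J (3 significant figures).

Step 1 (isochoric): W = 0 (constant volume).
After step 1: P = 1357 kPa (V unchanged).
Step 2 (isothermal): W = P₁V₁ ln(V₂/V₁) = (32840) ln(68.4/24.2) = 34122 J.
W_total = 0 + 34122 = 34122 J.

W_total ≈ 34100 J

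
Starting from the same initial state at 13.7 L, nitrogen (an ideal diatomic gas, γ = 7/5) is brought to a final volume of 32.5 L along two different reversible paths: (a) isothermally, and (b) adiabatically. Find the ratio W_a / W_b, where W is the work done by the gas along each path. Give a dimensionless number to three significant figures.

Path (a) isothermal: W = P₁V₁ ln(V₂/V₁) → W_a/(P₁V₁) = 0.8638.
Path (b) adiabatic: W = P₁V₁(1 − (V₁/V₂)^(γ−1))/(γ−1) → W_b/(P₁V₁) = 0.7304.
W_a / W_b = 0.8638 / 0.7304 = 1.183.

W_a / W_b ≈ 1.18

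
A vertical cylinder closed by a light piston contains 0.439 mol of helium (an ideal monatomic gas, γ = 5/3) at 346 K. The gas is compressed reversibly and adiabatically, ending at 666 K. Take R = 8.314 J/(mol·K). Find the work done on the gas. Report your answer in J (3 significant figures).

W ≈ 1750 J

Adiabatic ⇒ Q = 0, so W_by = −ΔU = nCᵥ(T₁ − T₂).
Cᵥ = 3R/2 = 12.47 J/(mol·K).
W = (0.439)(12.47)(346 − 666) = -1752 J.
Work on gas = −W_by = 1752 J.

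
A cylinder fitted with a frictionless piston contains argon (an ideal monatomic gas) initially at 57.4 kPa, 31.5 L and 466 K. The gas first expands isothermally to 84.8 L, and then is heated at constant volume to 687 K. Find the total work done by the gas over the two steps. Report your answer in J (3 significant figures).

Step 1 (isothermal): W = P₁V₁ ln(V₂/V₁) = (1808) ln(84.8/31.5) = 1791 J.
Step 2 (isochoric): W = 0 (constant volume).
W_total = 1791 + 0 = 1791 J.

W_total ≈ 1790 J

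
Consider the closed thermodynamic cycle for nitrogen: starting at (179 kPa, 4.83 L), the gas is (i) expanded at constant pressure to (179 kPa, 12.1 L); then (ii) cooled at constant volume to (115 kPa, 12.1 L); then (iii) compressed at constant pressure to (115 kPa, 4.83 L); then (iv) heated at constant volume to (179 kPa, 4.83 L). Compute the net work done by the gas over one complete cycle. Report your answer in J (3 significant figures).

Constant-volume legs do no work.
W(i) = (179)(12.1 − 4.83) = 1301 J; W(iii) = (115)(4.83 − 12.1) = -836 J.
W_net = 1301 − 836 = 465.3 J (the clockwise enclosed area).

W_net ≈ 465 J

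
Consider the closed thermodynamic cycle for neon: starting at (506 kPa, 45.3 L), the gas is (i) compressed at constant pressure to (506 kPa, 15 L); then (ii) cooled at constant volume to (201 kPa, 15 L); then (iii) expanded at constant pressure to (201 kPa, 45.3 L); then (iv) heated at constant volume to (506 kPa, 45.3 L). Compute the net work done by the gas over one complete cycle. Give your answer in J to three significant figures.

W_net ≈ -9240 J

Constant-volume legs do no work.
W(i) = (506)(15 − 45.3) = -15332 J; W(iii) = (201)(45.3 − 15) = 6090 J.
W_net = -15332 + 6090 = -9242 J (the counter-clockwise enclosed area).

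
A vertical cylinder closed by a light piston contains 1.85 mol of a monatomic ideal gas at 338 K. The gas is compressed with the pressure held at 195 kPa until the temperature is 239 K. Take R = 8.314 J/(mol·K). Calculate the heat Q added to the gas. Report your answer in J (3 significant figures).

Isobaric: W = nRΔT = (1.85)(8.314)(-99) = -1523 J.
ΔU = nCᵥΔT with Cᵥ = 3R/2: ΔU = (1.85)(12.47)(-99) = -2284 J.
Q = ΔU + W = -2284 − 1523 = -3807 J.

Q ≈ -3810 J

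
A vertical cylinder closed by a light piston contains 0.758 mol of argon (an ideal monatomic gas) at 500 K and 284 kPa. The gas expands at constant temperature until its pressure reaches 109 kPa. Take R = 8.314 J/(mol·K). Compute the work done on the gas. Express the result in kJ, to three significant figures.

W ≈ -3.02 kJ

Isothermal process: W = nRT ln(V₂/V₁) = nRT ln(P₁/P₂).
W = (0.758)(8.314)(500) × ln(284/109)
  = 3151 × ln(2.606) = 3151 × 0.9576
W_by_gas = 3017 J; work on gas = −W_by = -3017 J.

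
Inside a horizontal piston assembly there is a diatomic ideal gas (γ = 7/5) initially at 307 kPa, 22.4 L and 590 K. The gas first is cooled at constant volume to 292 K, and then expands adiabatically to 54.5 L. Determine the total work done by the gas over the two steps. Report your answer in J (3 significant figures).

W_total ≈ 2550 J

Step 1 (isochoric): W = 0 (constant volume).
After step 1: P = 151.9 kPa (V unchanged).
Step 2 (adiabatic): W = (P₁V₁ − P₂V₂)/(γ−1) = (3403 − 2385)/0.4 = 2547 J.
W_total = 0 + 2547 = 2547 J.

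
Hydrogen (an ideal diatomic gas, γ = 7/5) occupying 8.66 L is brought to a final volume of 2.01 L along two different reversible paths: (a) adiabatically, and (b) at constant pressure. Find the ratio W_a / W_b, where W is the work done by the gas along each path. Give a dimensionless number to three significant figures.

Path (a) adiabatic: W = P₁V₁(1 − (V₁/V₂)^(γ−1))/(γ−1) → W_a/(P₁V₁) = -1.984.
Path (b) isobaric: W = P₁(V₂ − V₁) → W_b/(P₁V₁) = -0.7679.
W_a / W_b = -1.984 / -0.7679 = 2.584.

W_a / W_b ≈ 2.58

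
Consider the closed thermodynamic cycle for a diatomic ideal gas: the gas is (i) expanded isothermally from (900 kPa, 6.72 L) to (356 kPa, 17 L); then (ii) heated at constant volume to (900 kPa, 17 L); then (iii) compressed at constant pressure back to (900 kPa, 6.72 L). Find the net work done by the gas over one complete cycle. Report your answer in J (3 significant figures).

W_net ≈ -3640 J

Leg (i): W = PᵢVᵢ ln(V_f/Vᵢ) = (6048) ln(17/6.72) = 5613 J.
Leg (ii): W = 0.
Leg (iii): W = PΔV = (900)(6.72 − 17) = -9252 J.
W_net = 5613 − 9252 = -3639 J.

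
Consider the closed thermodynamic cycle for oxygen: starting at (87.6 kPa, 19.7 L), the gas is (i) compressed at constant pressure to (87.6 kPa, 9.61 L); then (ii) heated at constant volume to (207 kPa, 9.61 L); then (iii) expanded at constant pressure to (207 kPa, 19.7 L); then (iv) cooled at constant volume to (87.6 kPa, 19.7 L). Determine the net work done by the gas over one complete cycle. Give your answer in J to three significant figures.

Constant-volume legs do no work.
W(i) = (87.6)(9.61 − 19.7) = -883.9 J; W(iii) = (207)(19.7 − 9.61) = 2089 J.
W_net = -883.9 + 2089 = 1205 J (the clockwise enclosed area).

W_net ≈ 1200 J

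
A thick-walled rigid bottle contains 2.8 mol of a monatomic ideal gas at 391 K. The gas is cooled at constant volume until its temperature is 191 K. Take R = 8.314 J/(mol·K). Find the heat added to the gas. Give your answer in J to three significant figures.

Constant volume ⇒ W = 0, so Q = ΔU = nCᵥΔT with Cᵥ = 3R/2 = 12.47 J/(mol·K).
ΔU = (2.8)(12.47)(191 − 391) = -6984 J.

Q ≈ -6980 J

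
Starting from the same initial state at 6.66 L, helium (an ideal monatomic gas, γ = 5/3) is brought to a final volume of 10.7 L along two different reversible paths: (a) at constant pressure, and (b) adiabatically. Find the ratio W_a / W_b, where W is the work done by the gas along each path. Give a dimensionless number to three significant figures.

W_a / W_b ≈ 1.49

Path (a) isobaric: W = P₁(V₂ − V₁) → W_a/(P₁V₁) = 0.6066.
Path (b) adiabatic: W = P₁V₁(1 − (V₁/V₂)^(γ−1))/(γ−1) → W_b/(P₁V₁) = 0.4065.
W_a / W_b = 0.6066 / 0.4065 = 1.492.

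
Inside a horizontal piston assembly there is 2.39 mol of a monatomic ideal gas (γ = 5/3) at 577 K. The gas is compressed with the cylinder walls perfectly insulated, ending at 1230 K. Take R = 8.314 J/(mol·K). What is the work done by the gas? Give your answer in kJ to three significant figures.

W ≈ -19.5 kJ

Adiabatic ⇒ Q = 0, so W_by = −ΔU = nCᵥ(T₁ − T₂).
Cᵥ = 3R/2 = 12.47 J/(mol·K).
W = (2.39)(12.47)(577 − 1230) = -19463 J.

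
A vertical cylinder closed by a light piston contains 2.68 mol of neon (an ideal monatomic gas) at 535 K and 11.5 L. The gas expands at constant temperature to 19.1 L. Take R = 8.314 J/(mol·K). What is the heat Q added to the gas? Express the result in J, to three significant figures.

Q ≈ 6050 J

Isothermal ⇒ ΔU = 0, so Q = W = nRT ln(V₂/V₁).
Q = (2.68)(8.314)(535) ln(19.1/11.5) = 11921 × 0.5073 = 6048 J.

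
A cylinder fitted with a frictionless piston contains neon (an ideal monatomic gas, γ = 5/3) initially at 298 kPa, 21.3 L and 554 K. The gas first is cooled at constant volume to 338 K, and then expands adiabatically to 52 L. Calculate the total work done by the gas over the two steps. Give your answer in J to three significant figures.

W_total ≈ 2610 J

Step 1 (isochoric): W = 0 (constant volume).
After step 1: P = 181.8 kPa (V unchanged).
Step 2 (adiabatic): W = (P₁V₁ − P₂V₂)/(γ−1) = (3873 − 2136)/0.667 = 2605 J.
W_total = 0 + 2605 = 2605 J.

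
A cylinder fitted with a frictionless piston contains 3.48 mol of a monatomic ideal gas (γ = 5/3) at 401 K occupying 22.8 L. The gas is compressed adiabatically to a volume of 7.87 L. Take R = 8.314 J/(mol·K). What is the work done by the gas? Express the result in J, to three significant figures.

W ≈ -18000 J

Adiabatic: TV^(γ−1) = const with γ = 5/3.
T₂ = T₁ (V₁/V₂)^(γ−1) = 401 × (22.8/7.87)^0.667 = 401 × 2.032 = 814.9 K.
W_by = nCᵥ(T₁ − T₂) = (3.48)(12.47)(401 − 814.9) = -17964 J.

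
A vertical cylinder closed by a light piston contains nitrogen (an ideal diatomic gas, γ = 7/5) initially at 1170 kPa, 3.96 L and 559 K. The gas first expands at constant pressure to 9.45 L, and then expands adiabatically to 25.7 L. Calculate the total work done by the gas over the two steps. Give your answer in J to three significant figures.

W_total ≈ 15500 J

Step 1 (isobaric): W = PΔV = (1170 kPa)(9.45 − 3.96 L) = 6423 J.
After step 1: P = 1170 kPa, V = 9.45 L, T = 1334 K.
Step 2 (adiabatic): W = (P₁V₁ − P₂V₂)/(γ−1) = (11056 − 7410)/0.4 = 9116 J.
W_total = 6423 + 9116 = 15540 J.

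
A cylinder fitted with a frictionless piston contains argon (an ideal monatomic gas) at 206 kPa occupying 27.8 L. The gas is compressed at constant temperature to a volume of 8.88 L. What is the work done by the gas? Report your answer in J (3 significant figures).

Isothermal: W = nRT ln(V₂/V₁) = P₁V₁ ln(V₂/V₁).
P₁V₁ = (206 kPa)(27.8 L) = 5727 J.
W = 5727 × ln(8.88/27.8) = 5727 × -1.141
W_by_gas = -6536 J.

W ≈ -6540 J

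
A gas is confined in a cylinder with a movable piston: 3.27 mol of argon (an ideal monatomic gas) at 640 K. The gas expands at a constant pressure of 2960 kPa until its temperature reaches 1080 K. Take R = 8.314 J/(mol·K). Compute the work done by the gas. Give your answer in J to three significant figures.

W ≈ 12000 J

Isobaric: W = P ΔV = nR ΔT.
W = (3.27)(8.314)(1080 − 640) = 11962 J.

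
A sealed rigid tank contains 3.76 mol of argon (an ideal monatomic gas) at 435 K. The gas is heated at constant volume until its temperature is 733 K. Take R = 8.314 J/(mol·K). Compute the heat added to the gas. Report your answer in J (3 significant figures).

Q ≈ 14000 J

Constant volume ⇒ W = 0, so Q = ΔU = nCᵥΔT with Cᵥ = 3R/2 = 12.47 J/(mol·K).
ΔU = (3.76)(12.47)(733 − 435) = 13974 J.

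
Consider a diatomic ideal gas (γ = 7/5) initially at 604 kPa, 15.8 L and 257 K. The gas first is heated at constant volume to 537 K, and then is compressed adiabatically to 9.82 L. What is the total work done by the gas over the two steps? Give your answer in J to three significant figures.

W_total ≈ -10400 J

Step 1 (isochoric): W = 0 (constant volume).
After step 1: P = 1262 kPa (V unchanged).
Step 2 (adiabatic): W = (P₁V₁ − P₂V₂)/(γ−1) = (19940 − 24119)/0.4 = -10446 J.
W_total = 0 − 10446 = -10446 J.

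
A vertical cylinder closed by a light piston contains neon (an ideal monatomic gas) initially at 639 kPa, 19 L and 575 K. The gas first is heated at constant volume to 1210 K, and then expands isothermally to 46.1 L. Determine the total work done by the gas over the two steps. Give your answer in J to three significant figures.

W_total ≈ 22600 J

Step 1 (isochoric): W = 0 (constant volume).
After step 1: P = 1345 kPa (V unchanged).
Step 2 (isothermal): W = P₁V₁ ln(V₂/V₁) = (25549) ln(46.1/19) = 22646 J.
W_total = 0 + 22646 = 22646 J.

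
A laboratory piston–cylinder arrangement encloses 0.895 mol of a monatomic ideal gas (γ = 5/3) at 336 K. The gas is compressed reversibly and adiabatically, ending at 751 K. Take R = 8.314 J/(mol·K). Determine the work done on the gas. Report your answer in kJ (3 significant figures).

W ≈ 4.63 kJ

Adiabatic ⇒ Q = 0, so W_by = −ΔU = nCᵥ(T₁ − T₂).
Cᵥ = 3R/2 = 12.47 J/(mol·K).
W = (0.895)(12.47)(336 − 751) = -4632 J.
Work on gas = −W_by = 4632 J.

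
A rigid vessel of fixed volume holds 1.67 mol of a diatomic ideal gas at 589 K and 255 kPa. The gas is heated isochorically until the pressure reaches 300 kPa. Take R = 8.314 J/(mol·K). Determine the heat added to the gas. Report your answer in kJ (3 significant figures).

Constant volume ⇒ W = 0, so Q = ΔU = nCᵥΔT with Cᵥ = 5R/2 = 20.79 J/(mol·K).
At constant V, T₂/T₁ = P₂/P₁ ⇒ ΔT = T₁(P₂/P₁ − 1) = 589·(300/255 − 1) = 103.9 K.
ΔU = (1.67)(20.79)(103.9) = 3608 J.

Q ≈ 3.61 kJ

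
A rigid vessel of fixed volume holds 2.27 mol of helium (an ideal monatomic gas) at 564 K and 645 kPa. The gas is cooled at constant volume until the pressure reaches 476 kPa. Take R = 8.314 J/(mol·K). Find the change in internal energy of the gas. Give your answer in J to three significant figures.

Constant volume ⇒ W = 0, so Q = ΔU = nCᵥΔT with Cᵥ = 3R/2 = 12.47 J/(mol·K).
At constant V, T₂/T₁ = P₂/P₁ ⇒ ΔT = T₁(P₂/P₁ − 1) = 564·(476/645 − 1) = -147.8 K.
ΔU = (2.27)(12.47)(-147.8) = -4183 J.

ΔU ≈ -4180 J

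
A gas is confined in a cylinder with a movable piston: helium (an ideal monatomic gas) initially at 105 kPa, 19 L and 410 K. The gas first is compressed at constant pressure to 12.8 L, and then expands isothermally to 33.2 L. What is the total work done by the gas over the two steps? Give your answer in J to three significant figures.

Step 1 (isobaric): W = PΔV = (105 kPa)(12.8 − 19 L) = -651 J.
After step 1: P = 105 kPa, V = 12.8 L, T = 276.2 K.
Step 2 (isothermal): W = P₁V₁ ln(V₂/V₁) = (1344) ln(33.2/12.8) = 1281 J.
W_total = -651 + 1281 = 630 J.

W_total ≈ 630 J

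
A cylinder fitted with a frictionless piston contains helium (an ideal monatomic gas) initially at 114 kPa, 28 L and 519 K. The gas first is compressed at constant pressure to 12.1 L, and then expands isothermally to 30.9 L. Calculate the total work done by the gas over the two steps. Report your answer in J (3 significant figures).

W_total ≈ -519 J

Step 1 (isobaric): W = PΔV = (114 kPa)(12.1 − 28 L) = -1813 J.
After step 1: P = 114 kPa, V = 12.1 L, T = 224.3 K.
Step 2 (isothermal): W = P₁V₁ ln(V₂/V₁) = (1379) ln(30.9/12.1) = 1293 J.
W_total = -1813 + 1293 = -519.3 J.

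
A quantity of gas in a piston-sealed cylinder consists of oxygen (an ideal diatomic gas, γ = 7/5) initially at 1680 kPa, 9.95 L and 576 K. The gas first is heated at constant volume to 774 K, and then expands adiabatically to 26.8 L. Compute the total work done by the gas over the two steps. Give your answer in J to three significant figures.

W_total ≈ 18400 J

Step 1 (isochoric): W = 0 (constant volume).
After step 1: P = 2258 kPa (V unchanged).
Step 2 (adiabatic): W = (P₁V₁ − P₂V₂)/(γ−1) = (22462 − 15112)/0.4 = 18375 J.
W_total = 0 + 18375 = 18375 J.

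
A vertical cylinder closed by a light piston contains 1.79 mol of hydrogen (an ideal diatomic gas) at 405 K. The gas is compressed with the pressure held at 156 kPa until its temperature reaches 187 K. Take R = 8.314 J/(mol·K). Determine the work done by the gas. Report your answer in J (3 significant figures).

W ≈ -3240 J

Isobaric: W = P ΔV = nR ΔT.
W = (1.79)(8.314)(187 − 405) = -3244 J.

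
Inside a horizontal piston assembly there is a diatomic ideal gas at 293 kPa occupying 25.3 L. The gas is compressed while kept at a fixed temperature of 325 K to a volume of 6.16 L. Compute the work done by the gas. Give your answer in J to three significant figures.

Isothermal: W = nRT ln(V₂/V₁) = P₁V₁ ln(V₂/V₁).
P₁V₁ = (293 kPa)(25.3 L) = 7413 J.
W = 7413 × ln(6.16/25.3) = 7413 × -1.413
W_by_gas = -10472 J.

W ≈ -10500 J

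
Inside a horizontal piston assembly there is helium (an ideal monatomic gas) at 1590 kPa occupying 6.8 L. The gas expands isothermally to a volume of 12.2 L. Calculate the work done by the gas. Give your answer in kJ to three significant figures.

W ≈ 6.32 kJ

Isothermal: W = nRT ln(V₂/V₁) = P₁V₁ ln(V₂/V₁).
P₁V₁ = (1590 kPa)(6.8 L) = 10812 J.
W = 10812 × ln(12.2/6.8) = 10812 × 0.5845
W_by_gas = 6320 J.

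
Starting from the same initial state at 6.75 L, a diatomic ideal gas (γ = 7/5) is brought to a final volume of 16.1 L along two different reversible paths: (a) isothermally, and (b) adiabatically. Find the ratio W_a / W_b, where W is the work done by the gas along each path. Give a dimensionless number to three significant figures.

Path (a) isothermal: W = P₁V₁ ln(V₂/V₁) → W_a/(P₁V₁) = 0.8693.
Path (b) adiabatic: W = P₁V₁(1 − (V₁/V₂)^(γ−1))/(γ−1) → W_b/(P₁V₁) = 0.7342.
W_a / W_b = 0.8693 / 0.7342 = 1.184.

W_a / W_b ≈ 1.18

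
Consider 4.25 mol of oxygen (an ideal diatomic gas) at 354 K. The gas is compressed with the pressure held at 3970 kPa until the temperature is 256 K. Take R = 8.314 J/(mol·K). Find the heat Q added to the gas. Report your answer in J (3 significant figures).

Q ≈ -12100 J

Isobaric: W = nRΔT = (4.25)(8.314)(-98) = -3463 J.
ΔU = nCᵥΔT with Cᵥ = 5R/2: ΔU = (4.25)(20.79)(-98) = -8657 J.
Q = ΔU + W = -8657 − 3463 = -12120 J.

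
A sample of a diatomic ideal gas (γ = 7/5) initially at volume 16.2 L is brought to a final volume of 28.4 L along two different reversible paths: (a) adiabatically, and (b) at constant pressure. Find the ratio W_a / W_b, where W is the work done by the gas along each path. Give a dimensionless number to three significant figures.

W_a / W_b ≈ 0.668

Path (a) adiabatic: W = P₁V₁(1 − (V₁/V₂)^(γ−1))/(γ−1) → W_a/(P₁V₁) = 0.5028.
Path (b) isobaric: W = P₁(V₂ − V₁) → W_b/(P₁V₁) = 0.7531.
W_a / W_b = 0.5028 / 0.7531 = 0.6677.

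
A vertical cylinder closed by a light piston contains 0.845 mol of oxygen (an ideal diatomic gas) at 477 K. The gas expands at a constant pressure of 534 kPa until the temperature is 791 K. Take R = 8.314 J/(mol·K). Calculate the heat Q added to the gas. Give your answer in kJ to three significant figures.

Isobaric: W = nRΔT = (0.845)(8.314)(314) = 2206 J.
ΔU = nCᵥΔT with Cᵥ = 5R/2: ΔU = (0.845)(20.79)(314) = 5515 J.
Q = ΔU + W = 5515 + 2206 = 7721 J.

Q ≈ 7.72 kJ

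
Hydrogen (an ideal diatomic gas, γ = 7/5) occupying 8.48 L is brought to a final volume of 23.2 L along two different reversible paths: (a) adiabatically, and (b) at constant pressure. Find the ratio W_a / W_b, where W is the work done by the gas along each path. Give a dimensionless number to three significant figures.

W_a / W_b ≈ 0.477

Path (a) adiabatic: W = P₁V₁(1 − (V₁/V₂)^(γ−1))/(γ−1) → W_a/(P₁V₁) = 0.8285.
Path (b) isobaric: W = P₁(V₂ − V₁) → W_b/(P₁V₁) = 1.736.
W_a / W_b = 0.8285 / 1.736 = 0.4773.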